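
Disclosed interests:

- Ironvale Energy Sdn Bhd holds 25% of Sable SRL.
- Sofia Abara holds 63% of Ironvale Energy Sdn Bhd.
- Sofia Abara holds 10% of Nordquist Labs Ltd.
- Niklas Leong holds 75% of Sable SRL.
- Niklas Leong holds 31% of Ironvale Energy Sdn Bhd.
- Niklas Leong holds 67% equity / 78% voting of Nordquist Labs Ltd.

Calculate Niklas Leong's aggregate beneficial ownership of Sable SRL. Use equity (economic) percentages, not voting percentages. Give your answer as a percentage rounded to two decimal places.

Niklas reaches Sable along 2 paths.
Via Ironvale: 31% × 25% = 7.75%.
Direct stake: 75% = 75%.
Total: 7.75% + 75% = 82.75%.

82.75%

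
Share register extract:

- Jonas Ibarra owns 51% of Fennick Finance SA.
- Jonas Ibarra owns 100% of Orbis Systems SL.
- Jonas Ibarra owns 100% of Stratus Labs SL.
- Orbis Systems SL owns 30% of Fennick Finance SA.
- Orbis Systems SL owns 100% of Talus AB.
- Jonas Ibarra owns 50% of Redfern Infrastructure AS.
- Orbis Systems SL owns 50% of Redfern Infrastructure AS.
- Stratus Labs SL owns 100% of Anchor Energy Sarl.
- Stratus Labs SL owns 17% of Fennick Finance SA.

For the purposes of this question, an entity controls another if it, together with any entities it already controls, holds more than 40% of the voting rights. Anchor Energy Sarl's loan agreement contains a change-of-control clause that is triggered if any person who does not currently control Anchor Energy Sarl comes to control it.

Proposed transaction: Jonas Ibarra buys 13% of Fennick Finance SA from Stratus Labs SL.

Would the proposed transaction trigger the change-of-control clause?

No

The purchase adds only to Jonas's holdings (Stratus's stake shrinks), so Jonas is the only person who could newly come to control Anchor.
Jonas holds 100% of Stratus, so Jonas controls Stratus.
Stratus holds 100% of Anchor, so Jonas controls Anchor.
So Jonas already controls Anchor before the transaction.
After the purchase, Jonas's direct stake in Fennick rises to 51% + 13% = 64%, and Stratus's stake falls to 4%.
Jonas controlled Anchor already, so this is not a new person acquiring control; every other person's position is unchanged or reduced.
No new person acquires control, so the clause is not triggered.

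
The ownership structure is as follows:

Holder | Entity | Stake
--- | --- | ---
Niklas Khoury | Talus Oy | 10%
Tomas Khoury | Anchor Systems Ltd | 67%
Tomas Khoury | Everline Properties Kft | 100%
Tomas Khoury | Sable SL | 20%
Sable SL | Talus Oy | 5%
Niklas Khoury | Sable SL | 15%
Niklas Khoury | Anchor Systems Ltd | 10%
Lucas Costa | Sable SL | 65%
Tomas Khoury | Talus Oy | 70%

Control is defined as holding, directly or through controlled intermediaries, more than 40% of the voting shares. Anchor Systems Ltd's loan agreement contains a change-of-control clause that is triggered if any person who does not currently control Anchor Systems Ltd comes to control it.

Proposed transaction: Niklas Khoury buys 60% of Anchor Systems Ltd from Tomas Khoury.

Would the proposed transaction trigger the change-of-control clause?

Yes

The purchase adds only to Niklas's holdings (Tomas's stake shrinks), so Niklas is the only person who could newly come to control Anchor.
Niklas's largest direct stake is 15% in Sable, which does not meet the threshold, so Niklas controls no company.
In Anchor, Niklas's side holds only 10%, not > 40%.
So before the transaction, Niklas does not control Anchor.
After the purchase, Niklas's direct stake in Anchor rises to 10% + 60% = 70%, and Tomas's stake falls to 7%.
Niklas holds 70% of Anchor, so Niklas controls Anchor.
Niklas did not control Anchor before and does after, so the clause is triggered.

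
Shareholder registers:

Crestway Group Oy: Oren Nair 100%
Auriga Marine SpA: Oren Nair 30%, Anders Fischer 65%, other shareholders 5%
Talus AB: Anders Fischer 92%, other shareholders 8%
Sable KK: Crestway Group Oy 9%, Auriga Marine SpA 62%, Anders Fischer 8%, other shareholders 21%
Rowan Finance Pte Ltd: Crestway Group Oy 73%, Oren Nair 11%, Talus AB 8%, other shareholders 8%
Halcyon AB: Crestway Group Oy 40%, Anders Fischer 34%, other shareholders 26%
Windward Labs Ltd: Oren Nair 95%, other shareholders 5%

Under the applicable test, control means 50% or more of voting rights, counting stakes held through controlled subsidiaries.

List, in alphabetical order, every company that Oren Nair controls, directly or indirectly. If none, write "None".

Crestway Group Oy, Rowan Finance Pte Ltd, Windward Labs Ltd

Oren holds 100% of Crestway, so Oren controls Crestway.
Crestway and Oren together hold 73% + 11% = 84% of Rowan, so Oren controls Rowan.
Oren holds 95% of Windward, so Oren controls Windward.
No other company's threshold is met.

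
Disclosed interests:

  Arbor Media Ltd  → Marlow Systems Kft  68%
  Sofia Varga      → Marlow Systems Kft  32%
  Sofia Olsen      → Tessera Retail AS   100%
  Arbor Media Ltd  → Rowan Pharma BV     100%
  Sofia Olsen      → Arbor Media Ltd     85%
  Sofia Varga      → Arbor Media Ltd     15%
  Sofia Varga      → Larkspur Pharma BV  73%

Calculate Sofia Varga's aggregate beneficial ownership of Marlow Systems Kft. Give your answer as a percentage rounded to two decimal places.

Sofia Varga reaches Marlow along 2 paths.
Direct stake: 32% = 32%.
Via Arbor: 15% × 68% = 10.2%.
Total: 32% + 10.2% = 42.2%.
Rounded: 42.20%.

42.20%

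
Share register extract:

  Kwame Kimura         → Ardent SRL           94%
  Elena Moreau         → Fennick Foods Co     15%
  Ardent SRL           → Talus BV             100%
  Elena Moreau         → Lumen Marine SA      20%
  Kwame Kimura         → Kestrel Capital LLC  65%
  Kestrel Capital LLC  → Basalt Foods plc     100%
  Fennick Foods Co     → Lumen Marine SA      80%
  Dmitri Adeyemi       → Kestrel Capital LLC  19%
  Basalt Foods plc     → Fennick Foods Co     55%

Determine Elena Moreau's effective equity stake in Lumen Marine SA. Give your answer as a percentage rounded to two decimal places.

32.00%

Elena reaches Lumen along 2 paths.
Via Fennick: 15% × 80% = 12%.
Direct stake: 20% = 20%.
Total: 12% + 20% = 32%.
Rounded: 32.00%.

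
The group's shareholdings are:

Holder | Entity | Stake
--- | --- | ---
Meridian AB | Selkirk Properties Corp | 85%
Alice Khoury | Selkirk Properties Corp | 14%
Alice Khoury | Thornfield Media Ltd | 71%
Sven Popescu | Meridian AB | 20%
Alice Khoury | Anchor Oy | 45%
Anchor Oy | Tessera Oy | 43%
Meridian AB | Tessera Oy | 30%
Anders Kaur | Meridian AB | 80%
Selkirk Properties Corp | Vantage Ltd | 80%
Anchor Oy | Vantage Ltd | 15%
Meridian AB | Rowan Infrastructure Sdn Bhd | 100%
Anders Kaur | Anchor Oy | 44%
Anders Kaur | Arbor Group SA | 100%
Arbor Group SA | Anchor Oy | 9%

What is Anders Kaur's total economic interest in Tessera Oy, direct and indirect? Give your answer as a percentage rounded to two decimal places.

46.79%

Anders reaches Tessera along 3 paths.
Via Meridian: 80% × 30% = 24%.
Via Anchor: 44% × 43% = 18.92%.
Via Arbor → Anchor: 100% × 9% × 43% = 3.87%.
Total: 24% + 18.92% + 3.87% = 46.79%.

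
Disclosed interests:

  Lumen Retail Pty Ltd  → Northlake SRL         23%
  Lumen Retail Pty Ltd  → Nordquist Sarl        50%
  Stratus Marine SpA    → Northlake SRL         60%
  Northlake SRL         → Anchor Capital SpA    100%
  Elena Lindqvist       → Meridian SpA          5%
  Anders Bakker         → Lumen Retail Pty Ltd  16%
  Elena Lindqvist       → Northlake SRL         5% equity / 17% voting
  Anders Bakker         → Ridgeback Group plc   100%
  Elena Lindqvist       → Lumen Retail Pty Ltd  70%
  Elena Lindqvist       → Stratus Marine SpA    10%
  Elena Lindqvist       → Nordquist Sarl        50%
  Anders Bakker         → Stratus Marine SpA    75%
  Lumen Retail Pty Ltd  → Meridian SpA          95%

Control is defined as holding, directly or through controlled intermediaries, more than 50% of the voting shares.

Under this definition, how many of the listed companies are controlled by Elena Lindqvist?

Elena holds 70% of Lumen, so Elena controls Lumen.
Lumen and Elena together hold 50% + 50% = 100% of Nordquist, so Elena controls Nordquist.
Lumen and Elena together hold 95% + 5% = 100% of Meridian, so Elena controls Meridian.
No other company's threshold is met.
Elena controls 3 companies.

3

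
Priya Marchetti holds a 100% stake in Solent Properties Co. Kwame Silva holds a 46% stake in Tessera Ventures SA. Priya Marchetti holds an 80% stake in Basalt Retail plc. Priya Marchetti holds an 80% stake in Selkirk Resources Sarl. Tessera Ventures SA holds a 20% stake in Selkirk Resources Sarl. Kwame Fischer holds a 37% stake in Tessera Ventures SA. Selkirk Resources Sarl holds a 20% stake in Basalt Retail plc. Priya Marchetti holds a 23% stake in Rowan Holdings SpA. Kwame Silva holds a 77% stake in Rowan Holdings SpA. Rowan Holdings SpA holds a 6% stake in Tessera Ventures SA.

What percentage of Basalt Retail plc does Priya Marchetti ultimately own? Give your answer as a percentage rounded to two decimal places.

96.06%

Priya reaches Basalt along 3 paths.
Direct stake: 80% = 80%.
Via Selkirk: 80% × 20% = 16%.
Via Rowan → Tessera → Selkirk: 23% × 6% × 20% × 20% = 0.0552%.
Total: 80% + 16% + 0.0552% = 96.0552%.
Rounded: 96.06%.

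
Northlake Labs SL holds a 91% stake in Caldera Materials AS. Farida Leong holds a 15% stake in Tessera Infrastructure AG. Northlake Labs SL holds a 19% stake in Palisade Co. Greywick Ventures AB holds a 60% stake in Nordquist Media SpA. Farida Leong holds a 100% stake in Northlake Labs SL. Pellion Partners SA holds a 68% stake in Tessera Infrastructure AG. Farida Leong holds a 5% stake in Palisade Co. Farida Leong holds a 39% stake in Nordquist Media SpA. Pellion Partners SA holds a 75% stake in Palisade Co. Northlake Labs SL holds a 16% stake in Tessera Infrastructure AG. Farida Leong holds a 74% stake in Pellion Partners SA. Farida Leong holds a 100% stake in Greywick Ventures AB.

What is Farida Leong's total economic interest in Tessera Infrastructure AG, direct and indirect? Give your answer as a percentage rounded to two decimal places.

Farida reaches Tessera along 3 paths.
Via Northlake: 100% × 16% = 16%.
Via Pellion: 74% × 68% = 50.32%.
Direct stake: 15% = 15%.
Total: 16% + 50.32% + 15% = 81.32%.

81.32%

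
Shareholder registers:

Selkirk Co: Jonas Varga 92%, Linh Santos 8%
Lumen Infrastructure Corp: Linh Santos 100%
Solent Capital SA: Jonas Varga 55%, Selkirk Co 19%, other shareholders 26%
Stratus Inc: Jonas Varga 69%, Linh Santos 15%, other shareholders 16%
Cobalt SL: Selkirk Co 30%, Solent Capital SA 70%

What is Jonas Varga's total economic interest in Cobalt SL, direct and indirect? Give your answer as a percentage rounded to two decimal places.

78.34%

Jonas reaches Cobalt along 3 paths.
Via Selkirk: 92% × 30% = 27.6%.
Via Solent: 55% × 70% = 38.5%.
Via Selkirk → Solent: 92% × 19% × 70% = 12.236%.
Total: 27.6% + 38.5% + 12.236% = 78.336%.
Rounded: 78.34%.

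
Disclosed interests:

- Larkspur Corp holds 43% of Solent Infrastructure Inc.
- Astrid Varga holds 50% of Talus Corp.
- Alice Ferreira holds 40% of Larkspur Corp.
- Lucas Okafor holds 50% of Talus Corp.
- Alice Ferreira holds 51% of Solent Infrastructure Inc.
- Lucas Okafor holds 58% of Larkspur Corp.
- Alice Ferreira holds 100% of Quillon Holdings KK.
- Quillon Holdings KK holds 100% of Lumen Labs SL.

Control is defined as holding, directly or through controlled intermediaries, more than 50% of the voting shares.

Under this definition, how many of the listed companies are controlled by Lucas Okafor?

1

Lucas holds 58% of Larkspur, so Lucas controls Larkspur.
No other company's threshold is met.
Lucas controls 1 company.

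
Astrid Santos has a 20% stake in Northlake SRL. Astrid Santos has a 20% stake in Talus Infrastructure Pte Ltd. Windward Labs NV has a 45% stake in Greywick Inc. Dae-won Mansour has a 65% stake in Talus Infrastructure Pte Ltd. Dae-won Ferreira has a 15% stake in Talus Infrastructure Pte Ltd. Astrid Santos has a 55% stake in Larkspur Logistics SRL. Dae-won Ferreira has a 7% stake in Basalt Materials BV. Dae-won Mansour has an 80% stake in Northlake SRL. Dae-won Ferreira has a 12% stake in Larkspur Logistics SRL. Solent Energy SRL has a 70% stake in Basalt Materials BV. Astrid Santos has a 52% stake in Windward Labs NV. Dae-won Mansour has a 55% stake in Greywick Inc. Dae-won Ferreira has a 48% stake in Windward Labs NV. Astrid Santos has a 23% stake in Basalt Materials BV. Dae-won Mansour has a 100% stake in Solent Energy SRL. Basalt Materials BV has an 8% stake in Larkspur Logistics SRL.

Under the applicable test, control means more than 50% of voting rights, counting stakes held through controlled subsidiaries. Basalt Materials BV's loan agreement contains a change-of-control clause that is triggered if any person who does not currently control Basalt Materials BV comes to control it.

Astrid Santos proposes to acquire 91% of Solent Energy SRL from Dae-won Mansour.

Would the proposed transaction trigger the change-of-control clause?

The purchase adds only to Astrid's holdings (Dae-won Mansour's stake shrinks), so Astrid is the only person who could newly come to control Basalt.
Astrid holds 52% of Windward, so Astrid controls Windward.
Astrid holds 55% of Larkspur, so Astrid controls Larkspur.
In Basalt, Astrid's side holds only 23%, not > 50%.
So before the transaction, Astrid does not control Basalt.
After the purchase, Astrid holds 91% of Solent directly, and Dae-won Mansour's stake falls to 9%.
Astrid holds 91% of Solent, so Astrid controls Solent.
Astrid and Solent together hold 23% + 70% = 93% of Basalt, so Astrid controls Basalt.
Astrid did not control Basalt before and does after, so the clause is triggered.

Yes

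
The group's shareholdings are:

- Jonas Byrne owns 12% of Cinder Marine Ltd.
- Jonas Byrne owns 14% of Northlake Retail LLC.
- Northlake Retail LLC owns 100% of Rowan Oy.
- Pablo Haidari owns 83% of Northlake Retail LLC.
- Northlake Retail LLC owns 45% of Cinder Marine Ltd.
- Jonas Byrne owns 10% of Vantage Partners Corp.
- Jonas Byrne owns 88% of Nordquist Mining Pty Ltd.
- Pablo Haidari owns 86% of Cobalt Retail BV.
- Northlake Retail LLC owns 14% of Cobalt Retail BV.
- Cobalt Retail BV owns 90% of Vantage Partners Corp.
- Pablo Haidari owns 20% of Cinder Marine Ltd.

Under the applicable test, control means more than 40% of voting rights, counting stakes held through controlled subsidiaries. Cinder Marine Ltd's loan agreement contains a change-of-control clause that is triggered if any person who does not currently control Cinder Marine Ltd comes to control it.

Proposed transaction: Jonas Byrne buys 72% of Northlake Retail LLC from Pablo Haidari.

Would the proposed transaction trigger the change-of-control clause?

Yes

The purchase adds only to Jonas's holdings (Pablo's stake shrinks), so Jonas is the only person who could newly come to control Cinder.
Jonas holds 88% of Nordquist, so Jonas controls Nordquist.
In Cinder, Jonas's side holds only 12%, not > 40%.
So before the transaction, Jonas does not control Cinder.
After the purchase, Jonas's direct stake in Northlake rises to 14% + 72% = 86%, and Pablo's stake falls to 11%.
Jonas holds 86% of Northlake, so Jonas controls Northlake.
Jonas and Northlake together hold 12% + 45% = 57% of Cinder, so Jonas controls Cinder.
Jonas did not control Cinder before and does after, so the clause is triggered.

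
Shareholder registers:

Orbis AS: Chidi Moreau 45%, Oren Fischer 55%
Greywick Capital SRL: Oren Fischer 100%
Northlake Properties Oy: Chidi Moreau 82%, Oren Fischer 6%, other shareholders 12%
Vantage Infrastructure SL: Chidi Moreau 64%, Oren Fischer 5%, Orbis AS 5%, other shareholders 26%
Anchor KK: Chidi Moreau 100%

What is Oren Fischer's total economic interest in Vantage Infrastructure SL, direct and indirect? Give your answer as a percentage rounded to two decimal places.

7.75%

Oren reaches Vantage along 2 paths.
Direct stake: 5% = 5%.
Via Orbis: 55% × 5% = 2.75%.
Total: 5% + 2.75% = 7.75%.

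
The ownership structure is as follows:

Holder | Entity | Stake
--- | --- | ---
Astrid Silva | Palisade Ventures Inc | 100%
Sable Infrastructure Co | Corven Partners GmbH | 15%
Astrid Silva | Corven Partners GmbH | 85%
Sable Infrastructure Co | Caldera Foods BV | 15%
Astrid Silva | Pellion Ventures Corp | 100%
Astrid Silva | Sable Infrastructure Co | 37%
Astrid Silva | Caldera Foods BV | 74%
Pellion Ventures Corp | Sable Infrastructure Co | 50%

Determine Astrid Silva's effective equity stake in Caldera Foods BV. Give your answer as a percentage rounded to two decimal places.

87.05%

Astrid reaches Caldera along 3 paths.
Direct stake: 74% = 74%.
Via Pellion → Sable: 100% × 50% × 15% = 7.5%.
Via Sable: 37% × 15% = 5.55%.
Total: 74% + 7.5% + 5.55% = 87.05%.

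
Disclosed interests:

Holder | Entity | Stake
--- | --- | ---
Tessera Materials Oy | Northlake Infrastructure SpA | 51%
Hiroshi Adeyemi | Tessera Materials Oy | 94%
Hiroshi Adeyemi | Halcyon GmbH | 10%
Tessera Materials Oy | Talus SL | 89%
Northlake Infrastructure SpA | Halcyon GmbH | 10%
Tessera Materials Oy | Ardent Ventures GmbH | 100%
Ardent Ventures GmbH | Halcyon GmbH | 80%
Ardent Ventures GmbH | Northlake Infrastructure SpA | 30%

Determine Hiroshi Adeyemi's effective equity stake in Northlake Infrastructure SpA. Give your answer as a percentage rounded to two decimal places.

76.14%

Hiroshi reaches Northlake along 2 paths.
Via Tessera → Ardent: 94% × 100% × 30% = 28.2%.
Via Tessera: 94% × 51% = 47.94%.
Total: 28.2% + 47.94% = 76.14%.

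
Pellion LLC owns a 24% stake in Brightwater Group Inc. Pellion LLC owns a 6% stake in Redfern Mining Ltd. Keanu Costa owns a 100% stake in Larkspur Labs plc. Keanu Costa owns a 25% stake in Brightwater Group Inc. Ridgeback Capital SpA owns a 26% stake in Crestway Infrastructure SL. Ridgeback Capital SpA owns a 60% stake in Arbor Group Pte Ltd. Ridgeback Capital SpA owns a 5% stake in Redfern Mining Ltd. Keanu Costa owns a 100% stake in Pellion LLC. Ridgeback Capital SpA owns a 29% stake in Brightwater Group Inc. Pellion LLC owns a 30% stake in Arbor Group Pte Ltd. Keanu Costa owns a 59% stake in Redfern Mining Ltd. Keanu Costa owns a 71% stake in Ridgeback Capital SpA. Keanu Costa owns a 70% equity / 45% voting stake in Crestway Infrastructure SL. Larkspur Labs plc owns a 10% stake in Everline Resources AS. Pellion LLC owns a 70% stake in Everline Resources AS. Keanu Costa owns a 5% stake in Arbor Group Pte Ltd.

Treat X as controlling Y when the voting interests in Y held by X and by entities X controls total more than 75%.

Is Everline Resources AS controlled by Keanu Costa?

Keanu holds 100% of Larkspur, so Keanu controls Larkspur.
Keanu holds 100% of Pellion, so Keanu controls Pellion.
Pellion and Larkspur together hold 70% + 10% = 80% of Everline, so Keanu controls Everline.

Yes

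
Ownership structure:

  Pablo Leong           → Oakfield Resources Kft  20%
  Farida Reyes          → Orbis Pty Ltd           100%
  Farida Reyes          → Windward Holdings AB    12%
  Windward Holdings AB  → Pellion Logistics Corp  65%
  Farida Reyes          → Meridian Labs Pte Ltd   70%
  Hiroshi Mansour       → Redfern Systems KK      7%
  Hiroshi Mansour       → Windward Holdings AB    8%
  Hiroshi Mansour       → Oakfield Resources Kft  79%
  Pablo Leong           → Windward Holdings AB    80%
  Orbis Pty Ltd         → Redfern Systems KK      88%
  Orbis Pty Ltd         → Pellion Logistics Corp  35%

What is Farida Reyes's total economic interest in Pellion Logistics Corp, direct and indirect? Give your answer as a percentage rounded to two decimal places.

42.80%

Farida reaches Pellion along 2 paths.
Via Orbis: 100% × 35% = 35%.
Via Windward: 12% × 65% = 7.8%.
Total: 35% + 7.8% = 42.8%.
Rounded: 42.80%.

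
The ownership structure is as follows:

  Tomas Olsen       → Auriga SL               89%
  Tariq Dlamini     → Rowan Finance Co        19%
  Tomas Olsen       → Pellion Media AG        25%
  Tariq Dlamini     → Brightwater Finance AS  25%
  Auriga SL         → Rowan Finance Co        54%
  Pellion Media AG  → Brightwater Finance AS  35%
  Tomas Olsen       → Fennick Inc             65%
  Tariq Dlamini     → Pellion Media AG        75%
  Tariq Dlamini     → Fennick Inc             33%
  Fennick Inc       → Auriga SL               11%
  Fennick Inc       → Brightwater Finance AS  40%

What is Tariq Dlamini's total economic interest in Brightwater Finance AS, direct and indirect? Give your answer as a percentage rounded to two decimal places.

64.45%

Tariq reaches Brightwater along 3 paths.
Via Pellion: 75% × 35% = 26.25%.
Direct stake: 25% = 25%.
Via Fennick: 33% × 40% = 13.2%.
Total: 26.25% + 25% + 13.2% = 64.45%.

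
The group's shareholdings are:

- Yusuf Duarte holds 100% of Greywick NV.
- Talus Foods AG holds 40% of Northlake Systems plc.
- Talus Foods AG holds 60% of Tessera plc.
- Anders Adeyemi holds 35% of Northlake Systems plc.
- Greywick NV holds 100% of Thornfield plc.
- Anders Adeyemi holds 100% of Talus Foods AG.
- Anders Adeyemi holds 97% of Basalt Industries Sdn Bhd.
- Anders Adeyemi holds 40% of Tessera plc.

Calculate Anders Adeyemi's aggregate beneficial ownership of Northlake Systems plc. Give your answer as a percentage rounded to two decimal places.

75.00%

Anders reaches Northlake along 2 paths.
Via Talus: 100% × 40% = 40%.
Direct stake: 35% = 35%.
Total: 40% + 35% = 75%.
Rounded: 75.00%.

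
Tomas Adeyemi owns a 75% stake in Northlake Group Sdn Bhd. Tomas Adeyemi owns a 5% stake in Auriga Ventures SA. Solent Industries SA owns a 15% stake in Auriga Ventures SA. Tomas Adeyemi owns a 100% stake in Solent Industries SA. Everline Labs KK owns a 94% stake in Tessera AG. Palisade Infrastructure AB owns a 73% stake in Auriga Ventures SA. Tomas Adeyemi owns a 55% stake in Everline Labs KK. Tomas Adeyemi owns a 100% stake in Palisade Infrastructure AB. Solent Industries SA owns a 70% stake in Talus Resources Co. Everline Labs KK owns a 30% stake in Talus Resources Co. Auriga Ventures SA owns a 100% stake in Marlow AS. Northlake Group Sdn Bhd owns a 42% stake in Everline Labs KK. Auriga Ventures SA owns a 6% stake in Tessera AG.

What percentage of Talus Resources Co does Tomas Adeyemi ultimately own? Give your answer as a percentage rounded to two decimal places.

95.95%

Tomas reaches Talus along 3 paths.
Via Northlake → Everline: 75% × 42% × 30% = 9.45%.
Via Everline: 55% × 30% = 16.5%.
Via Solent: 100% × 70% = 70%.
Total: 9.45% + 16.5% + 70% = 95.95%.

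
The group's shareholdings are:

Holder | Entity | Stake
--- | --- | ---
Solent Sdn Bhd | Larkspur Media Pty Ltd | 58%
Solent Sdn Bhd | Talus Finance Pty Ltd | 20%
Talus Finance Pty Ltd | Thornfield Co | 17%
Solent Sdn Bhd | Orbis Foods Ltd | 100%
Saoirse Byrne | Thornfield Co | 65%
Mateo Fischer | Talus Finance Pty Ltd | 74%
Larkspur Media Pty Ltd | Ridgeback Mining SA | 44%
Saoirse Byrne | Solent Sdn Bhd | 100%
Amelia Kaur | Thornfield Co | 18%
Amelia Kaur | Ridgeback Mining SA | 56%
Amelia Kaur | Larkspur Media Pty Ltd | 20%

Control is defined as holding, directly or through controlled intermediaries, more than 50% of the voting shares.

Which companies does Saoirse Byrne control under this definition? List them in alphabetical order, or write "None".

Larkspur Media Pty Ltd, Orbis Foods Ltd, Solent Sdn Bhd, Thornfield Co

Saoirse holds 100% of Solent, so Saoirse controls Solent.
Solent holds 58% of Larkspur, so Saoirse controls Larkspur.
Saoirse holds 65% of Thornfield, so Saoirse controls Thornfield.
Solent holds 100% of Orbis, so Saoirse controls Orbis.
No other company's threshold is met.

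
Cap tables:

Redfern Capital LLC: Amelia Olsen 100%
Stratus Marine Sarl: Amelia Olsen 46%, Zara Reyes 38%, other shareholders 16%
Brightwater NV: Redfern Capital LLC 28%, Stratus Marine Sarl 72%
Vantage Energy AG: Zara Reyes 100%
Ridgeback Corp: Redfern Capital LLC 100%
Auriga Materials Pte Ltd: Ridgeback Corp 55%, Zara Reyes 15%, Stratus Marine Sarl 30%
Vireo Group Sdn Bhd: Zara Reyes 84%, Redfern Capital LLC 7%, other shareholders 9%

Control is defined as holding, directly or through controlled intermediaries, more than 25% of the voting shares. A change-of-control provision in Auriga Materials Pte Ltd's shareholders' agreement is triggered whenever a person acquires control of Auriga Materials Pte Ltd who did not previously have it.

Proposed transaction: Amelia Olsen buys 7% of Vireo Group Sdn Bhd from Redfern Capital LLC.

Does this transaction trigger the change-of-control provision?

No

The purchase adds only to Amelia's holdings (Redfern's stake shrinks), so Amelia is the only person who could newly come to control Auriga.
Amelia holds 46% of Stratus, so Amelia controls Stratus.
Amelia holds 100% of Redfern, so Amelia controls Redfern.
Redfern holds 100% of Ridgeback, so Amelia controls Ridgeback.
Ridgeback and Stratus together hold 55% + 30% = 85% of Auriga, so Amelia controls Auriga.
So Amelia already controls Auriga before the transaction.
After the purchase, Amelia holds 7% of Vireo directly, and Redfern's stake falls to 0%.
Amelia controlled Auriga already, so this is not a new person acquiring control; every other person's position is unchanged or reduced.
No new person acquires control, so the clause is not triggered.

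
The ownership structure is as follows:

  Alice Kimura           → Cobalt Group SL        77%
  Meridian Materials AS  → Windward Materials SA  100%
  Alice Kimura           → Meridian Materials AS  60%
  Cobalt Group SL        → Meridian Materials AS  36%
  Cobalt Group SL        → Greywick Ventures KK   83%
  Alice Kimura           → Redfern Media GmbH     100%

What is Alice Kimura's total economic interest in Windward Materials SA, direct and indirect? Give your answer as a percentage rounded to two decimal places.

87.72%

Alice reaches Windward along 2 paths.
Via Meridian: 60% × 100% = 60%.
Via Cobalt → Meridian: 77% × 36% × 100% = 27.72%.
Total: 60% + 27.72% = 87.72%.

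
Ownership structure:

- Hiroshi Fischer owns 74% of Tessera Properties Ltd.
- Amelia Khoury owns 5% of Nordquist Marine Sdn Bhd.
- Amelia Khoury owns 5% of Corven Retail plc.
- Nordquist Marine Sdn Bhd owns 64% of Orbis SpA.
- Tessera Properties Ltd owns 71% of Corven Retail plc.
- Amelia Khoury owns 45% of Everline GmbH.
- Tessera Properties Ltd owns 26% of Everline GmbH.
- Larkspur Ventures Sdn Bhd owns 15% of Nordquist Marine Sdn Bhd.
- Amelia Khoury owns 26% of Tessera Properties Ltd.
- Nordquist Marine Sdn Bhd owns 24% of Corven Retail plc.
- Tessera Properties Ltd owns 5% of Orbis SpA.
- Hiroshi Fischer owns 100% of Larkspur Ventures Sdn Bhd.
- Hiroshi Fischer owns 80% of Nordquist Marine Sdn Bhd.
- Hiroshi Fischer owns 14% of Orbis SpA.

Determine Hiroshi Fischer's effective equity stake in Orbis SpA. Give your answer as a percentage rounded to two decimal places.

Hiroshi reaches Orbis along 4 paths.
Direct stake: 14% = 14%.
Via Nordquist: 80% × 64% = 51.2%.
Via Larkspur → Nordquist: 100% × 15% × 64% = 9.6%.
Via Tessera: 74% × 5% = 3.7%.
Total: 14% + 51.2% + 9.6% + 3.7% = 78.5%.
Rounded: 78.50%.

78.50%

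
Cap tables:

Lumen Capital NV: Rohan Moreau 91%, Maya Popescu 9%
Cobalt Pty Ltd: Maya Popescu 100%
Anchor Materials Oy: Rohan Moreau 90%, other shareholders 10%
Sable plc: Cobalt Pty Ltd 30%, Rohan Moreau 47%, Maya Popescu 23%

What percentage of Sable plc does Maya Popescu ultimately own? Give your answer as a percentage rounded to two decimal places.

Maya reaches Sable along 2 paths.
Via Cobalt: 100% × 30% = 30%.
Direct stake: 23% = 23%.
Total: 30% + 23% = 53%.
Rounded: 53.00%.

53.00%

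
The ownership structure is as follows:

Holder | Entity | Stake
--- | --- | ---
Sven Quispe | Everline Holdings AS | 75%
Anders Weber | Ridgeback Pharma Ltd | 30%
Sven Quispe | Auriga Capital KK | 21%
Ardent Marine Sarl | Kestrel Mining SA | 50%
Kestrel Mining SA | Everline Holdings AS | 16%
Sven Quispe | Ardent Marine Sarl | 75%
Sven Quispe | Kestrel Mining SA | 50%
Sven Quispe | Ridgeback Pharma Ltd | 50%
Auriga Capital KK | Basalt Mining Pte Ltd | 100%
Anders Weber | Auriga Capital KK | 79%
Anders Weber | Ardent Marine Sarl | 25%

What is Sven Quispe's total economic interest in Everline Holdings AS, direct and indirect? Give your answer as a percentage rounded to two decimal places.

89.00%

Sven reaches Everline along 3 paths.
Direct stake: 75% = 75%.
Via Kestrel: 50% × 16% = 8%.
Via Ardent → Kestrel: 75% × 50% × 16% = 6%.
Total: 75% + 8% + 6% = 89%.
Rounded: 89.00%.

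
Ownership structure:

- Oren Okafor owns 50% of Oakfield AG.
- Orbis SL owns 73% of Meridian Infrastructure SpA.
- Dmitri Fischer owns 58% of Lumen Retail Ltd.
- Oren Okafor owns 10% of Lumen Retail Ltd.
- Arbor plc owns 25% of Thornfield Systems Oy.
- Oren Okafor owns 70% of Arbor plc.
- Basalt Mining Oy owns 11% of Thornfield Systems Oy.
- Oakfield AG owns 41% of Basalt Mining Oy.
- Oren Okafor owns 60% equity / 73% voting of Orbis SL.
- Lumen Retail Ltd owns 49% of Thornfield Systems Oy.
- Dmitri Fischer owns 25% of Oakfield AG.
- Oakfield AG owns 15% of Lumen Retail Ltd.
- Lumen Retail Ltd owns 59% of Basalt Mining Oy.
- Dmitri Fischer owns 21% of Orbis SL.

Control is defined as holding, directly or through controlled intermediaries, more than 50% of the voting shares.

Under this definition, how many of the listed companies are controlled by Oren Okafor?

Oren holds 73% of Orbis, so Oren controls Orbis.
Oren holds 70% of Arbor, so Oren controls Arbor.
Orbis holds 73% of Meridian, so Oren controls Meridian.
No other company's threshold is met.
Oren controls 3 companies.

3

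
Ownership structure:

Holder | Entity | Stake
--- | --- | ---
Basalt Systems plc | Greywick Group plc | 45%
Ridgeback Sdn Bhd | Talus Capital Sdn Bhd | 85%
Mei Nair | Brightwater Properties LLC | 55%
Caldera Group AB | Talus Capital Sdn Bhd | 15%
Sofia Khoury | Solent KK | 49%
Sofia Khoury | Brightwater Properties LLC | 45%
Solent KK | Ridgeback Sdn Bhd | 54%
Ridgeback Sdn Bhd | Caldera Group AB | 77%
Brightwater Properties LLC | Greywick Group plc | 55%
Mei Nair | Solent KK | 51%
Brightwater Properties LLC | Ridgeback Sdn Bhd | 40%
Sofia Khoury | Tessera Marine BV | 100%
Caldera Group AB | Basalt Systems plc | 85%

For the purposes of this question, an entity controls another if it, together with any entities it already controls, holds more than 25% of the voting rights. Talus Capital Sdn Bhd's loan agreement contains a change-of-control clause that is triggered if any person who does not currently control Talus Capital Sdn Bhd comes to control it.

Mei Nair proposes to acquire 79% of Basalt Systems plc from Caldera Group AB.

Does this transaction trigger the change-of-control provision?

No

The purchase adds only to Mei's holdings (Caldera's stake shrinks), so Mei is the only person who could newly come to control Talus.
Mei holds 55% of Brightwater, so Mei controls Brightwater.
Mei holds 51% of Solent, so Mei controls Solent.
Brightwater and Solent together hold 40% + 54% = 94% of Ridgeback, so Mei controls Ridgeback.
Ridgeback holds 77% of Caldera, so Mei controls Caldera.
Caldera and Ridgeback together hold 15% + 85% = 100% of Talus, so Mei controls Talus.
So Mei already controls Talus before the transaction.
After the purchase, Mei holds 79% of Basalt directly, and Caldera's stake falls to 6%.
Mei controlled Talus already, so this is not a new person acquiring control; every other person's position is unchanged or reduced.
No new person acquires control, so the clause is not triggered.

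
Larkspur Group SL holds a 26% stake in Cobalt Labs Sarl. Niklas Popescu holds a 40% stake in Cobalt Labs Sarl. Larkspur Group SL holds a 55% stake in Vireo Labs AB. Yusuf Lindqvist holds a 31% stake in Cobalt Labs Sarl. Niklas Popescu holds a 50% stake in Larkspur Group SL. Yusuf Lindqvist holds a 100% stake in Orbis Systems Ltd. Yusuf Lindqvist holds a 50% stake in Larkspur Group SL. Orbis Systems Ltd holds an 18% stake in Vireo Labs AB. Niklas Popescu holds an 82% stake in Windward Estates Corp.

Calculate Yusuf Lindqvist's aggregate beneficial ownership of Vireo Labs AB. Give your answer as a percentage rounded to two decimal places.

Yusuf reaches Vireo along 2 paths.
Via Larkspur: 50% × 55% = 27.5%.
Via Orbis: 100% × 18% = 18%.
Total: 27.5% + 18% = 45.5%.
Rounded: 45.50%.

45.50%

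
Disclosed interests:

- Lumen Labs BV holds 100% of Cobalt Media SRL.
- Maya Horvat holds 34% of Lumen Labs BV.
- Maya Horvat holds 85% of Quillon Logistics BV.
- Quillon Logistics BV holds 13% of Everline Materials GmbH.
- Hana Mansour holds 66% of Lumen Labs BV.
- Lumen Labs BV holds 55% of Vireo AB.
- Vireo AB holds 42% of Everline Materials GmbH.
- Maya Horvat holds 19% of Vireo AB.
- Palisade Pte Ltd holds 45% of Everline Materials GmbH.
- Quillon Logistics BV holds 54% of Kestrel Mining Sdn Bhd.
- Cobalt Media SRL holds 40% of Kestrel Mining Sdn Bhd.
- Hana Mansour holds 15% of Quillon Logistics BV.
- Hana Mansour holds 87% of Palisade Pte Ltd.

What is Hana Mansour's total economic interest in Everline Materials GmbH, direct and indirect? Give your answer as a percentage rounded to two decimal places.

56.35%

Hana reaches Everline along 3 paths.
Via Palisade: 87% × 45% = 39.15%.
Via Quillon: 15% × 13% = 1.95%.
Via Lumen → Vireo: 66% × 55% × 42% = 15.246%.
Total: 39.15% + 1.95% + 15.246% = 56.346%.
Rounded: 56.35%.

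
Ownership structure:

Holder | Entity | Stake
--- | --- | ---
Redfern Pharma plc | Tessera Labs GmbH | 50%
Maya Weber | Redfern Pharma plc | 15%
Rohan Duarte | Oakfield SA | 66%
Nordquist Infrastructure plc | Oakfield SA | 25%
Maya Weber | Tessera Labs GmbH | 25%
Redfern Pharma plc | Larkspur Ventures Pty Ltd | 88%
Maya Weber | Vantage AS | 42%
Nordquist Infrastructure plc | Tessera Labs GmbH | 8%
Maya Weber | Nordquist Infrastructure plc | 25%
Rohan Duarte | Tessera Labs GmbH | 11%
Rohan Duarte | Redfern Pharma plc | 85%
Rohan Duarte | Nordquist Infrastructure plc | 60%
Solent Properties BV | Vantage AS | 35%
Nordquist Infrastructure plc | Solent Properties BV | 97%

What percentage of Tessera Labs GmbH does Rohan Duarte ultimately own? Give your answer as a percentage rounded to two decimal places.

58.30%

Rohan reaches Tessera along 3 paths.
Direct stake: 11% = 11%.
Via Redfern: 85% × 50% = 42.5%.
Via Nordquist: 60% × 8% = 4.8%.
Total: 11% + 42.5% + 4.8% = 58.3%.
Rounded: 58.30%.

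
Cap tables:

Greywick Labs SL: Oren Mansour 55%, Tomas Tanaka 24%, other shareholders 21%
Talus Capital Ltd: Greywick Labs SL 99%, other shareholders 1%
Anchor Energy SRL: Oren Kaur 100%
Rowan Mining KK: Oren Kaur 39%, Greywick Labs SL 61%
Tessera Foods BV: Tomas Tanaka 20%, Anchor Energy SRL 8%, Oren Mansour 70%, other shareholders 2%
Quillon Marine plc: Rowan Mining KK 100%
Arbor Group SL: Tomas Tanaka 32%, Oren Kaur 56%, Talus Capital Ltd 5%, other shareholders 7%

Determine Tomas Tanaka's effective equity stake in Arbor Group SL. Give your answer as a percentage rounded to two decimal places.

Tomas reaches Arbor along 2 paths.
Direct stake: 32% = 32%.
Via Greywick → Talus: 24% × 99% × 5% = 1.188%.
Total: 32% + 1.188% = 33.188%.
Rounded: 33.19%.

33.19%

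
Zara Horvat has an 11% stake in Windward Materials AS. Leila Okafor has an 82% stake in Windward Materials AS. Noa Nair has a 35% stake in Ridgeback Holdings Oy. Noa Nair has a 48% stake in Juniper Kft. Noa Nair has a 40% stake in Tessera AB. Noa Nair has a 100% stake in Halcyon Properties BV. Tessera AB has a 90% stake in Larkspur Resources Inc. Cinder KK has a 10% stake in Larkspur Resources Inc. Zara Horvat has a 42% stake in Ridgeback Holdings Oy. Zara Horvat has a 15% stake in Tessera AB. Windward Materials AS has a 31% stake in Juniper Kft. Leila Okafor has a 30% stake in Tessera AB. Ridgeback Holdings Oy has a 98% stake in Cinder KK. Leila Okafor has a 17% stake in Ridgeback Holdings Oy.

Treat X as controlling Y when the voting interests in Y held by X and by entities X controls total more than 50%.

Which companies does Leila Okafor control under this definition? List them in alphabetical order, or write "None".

Windward Materials AS

Leila holds 82% of Windward, so Leila controls Windward.
No other company's threshold is met.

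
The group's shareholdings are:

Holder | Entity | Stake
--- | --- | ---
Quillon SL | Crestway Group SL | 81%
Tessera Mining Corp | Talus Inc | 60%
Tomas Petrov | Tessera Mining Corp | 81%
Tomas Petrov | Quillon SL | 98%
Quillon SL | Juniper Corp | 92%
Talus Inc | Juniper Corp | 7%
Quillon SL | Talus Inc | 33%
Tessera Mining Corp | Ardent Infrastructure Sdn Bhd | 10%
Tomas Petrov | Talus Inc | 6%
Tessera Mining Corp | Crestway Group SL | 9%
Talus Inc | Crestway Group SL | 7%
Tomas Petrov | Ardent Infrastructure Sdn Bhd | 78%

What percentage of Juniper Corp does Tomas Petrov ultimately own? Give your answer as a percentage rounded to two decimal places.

96.25%

Tomas reaches Juniper along 4 paths.
Via Quillon: 98% × 92% = 90.16%.
Via Quillon → Talus: 98% × 33% × 7% = 2.2638%.
Via Tessera → Talus: 81% × 60% × 7% = 3.402%.
Via Talus: 6% × 7% = 0.42%.
Total: 90.16% + 2.2638% + 3.402% + 0.42% = 96.2458%.
Rounded: 96.25%.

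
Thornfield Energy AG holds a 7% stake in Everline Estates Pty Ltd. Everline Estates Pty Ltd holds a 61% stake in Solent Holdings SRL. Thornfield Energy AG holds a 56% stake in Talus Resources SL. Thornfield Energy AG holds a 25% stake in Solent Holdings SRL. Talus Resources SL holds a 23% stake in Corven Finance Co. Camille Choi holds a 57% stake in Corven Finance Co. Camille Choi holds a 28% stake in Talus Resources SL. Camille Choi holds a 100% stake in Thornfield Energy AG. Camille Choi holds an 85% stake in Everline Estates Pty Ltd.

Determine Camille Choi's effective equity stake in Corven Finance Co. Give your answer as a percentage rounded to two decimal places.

Camille reaches Corven along 3 paths.
Via Talus: 28% × 23% = 6.44%.
Via Thornfield → Talus: 100% × 56% × 23% = 12.88%.
Direct stake: 57% = 57%.
Total: 6.44% + 12.88% + 57% = 76.32%.

76.32%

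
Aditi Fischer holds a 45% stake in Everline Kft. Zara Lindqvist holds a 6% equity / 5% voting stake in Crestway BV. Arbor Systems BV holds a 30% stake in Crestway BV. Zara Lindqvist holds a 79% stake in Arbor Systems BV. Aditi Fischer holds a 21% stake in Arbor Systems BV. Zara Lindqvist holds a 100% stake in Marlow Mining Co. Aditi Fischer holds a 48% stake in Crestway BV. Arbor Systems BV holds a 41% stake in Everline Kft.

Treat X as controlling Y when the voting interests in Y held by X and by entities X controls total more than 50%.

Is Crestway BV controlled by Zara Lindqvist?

No

Zara holds 79% of Arbor, so Zara controls Arbor.
Zara holds 100% of Marlow, so Zara controls Marlow.
In Crestway, Zara's side holds only 30% + 5% = 35%, not > 50%.
So Zara does not control Crestway.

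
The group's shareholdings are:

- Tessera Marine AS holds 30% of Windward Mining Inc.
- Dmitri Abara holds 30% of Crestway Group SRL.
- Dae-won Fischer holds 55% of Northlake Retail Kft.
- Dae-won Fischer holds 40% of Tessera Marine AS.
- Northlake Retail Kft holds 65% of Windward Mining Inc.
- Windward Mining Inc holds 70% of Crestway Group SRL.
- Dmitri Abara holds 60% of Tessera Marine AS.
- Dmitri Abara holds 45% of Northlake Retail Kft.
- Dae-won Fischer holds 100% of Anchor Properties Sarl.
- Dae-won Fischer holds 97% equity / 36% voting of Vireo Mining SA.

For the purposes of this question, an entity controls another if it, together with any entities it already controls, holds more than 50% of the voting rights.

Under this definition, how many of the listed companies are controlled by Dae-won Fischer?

Dae-won holds 55% of Northlake, so Dae-won controls Northlake.
Northlake holds 65% of Windward, so Dae-won controls Windward.
Windward holds 70% of Crestway, so Dae-won controls Crestway.
Dae-won holds 100% of Anchor, so Dae-won controls Anchor.
No other company's threshold is met.
Dae-won controls 4 companies.

4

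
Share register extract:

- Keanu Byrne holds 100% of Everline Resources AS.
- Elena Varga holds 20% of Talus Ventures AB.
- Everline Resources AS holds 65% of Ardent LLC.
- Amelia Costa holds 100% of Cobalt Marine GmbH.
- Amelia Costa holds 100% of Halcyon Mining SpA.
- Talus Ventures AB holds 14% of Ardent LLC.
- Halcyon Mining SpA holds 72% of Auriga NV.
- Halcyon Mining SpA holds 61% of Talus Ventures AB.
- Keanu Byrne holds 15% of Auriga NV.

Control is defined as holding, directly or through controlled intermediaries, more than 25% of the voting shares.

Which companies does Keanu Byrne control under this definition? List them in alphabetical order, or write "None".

Keanu holds 100% of Everline, so Keanu controls Everline.
Everline holds 65% of Ardent, so Keanu controls Ardent.
No other company's threshold is met.

Ardent LLC, Everline Resources AS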